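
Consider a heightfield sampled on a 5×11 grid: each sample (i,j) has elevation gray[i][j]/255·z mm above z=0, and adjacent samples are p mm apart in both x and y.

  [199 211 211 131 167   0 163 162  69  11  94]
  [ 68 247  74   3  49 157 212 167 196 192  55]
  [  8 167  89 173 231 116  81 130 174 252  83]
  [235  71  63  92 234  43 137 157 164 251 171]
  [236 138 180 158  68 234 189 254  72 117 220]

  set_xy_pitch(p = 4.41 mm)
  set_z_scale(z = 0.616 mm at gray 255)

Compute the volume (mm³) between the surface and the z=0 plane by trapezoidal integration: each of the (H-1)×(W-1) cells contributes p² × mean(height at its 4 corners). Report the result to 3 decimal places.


height_mm = gray/255 × 0.616; cell vol = 4.41² × mean(4 corners)
unit = 4.41² × 0.616 / (4×255) = 0.0117451 mm³ per gray-sum
row 0: Σ corner-gray over 10 cells = 5260  → 61.7794
row 1: Σ corner-gray over 10 cells = 5634  → 66.1720
row 2: Σ corner-gray over 10 cells = 5747  → 67.4992
row 3: Σ corner-gray over 10 cells = 6106  → 71.7157
Σ rows: total corner-gray = 22747  → 267.1664 mm³

267.166


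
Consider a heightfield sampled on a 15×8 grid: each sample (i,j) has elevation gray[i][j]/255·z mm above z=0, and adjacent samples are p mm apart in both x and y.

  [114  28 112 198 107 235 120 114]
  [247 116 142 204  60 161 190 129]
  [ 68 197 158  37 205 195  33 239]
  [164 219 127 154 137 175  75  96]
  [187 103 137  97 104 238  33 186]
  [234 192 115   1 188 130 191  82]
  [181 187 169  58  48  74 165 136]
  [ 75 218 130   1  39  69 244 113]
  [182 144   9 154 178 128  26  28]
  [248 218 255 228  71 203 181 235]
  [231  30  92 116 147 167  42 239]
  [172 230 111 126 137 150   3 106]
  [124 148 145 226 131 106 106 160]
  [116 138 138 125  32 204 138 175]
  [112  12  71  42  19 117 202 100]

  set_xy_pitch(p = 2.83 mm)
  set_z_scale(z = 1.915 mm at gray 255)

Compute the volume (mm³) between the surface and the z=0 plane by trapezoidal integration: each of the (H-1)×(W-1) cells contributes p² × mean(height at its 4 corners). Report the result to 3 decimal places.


788.925

height_mm = gray/255 × 1.915; cell vol = 2.83² × mean(4 corners)
unit = 2.83² × 1.915 / (4×255) = 0.0150363 mm³ per gray-sum
row 0: Σ corner-gray over 7 cells = 3950  → 59.3935
row 1: Σ corner-gray over 7 cells = 4079  → 61.3331
row 2: Σ corner-gray over 7 cells = 3991  → 60.0099
row 3: Σ corner-gray over 7 cells = 3831  → 57.6041
row 4: Σ corner-gray over 7 cells = 3747  → 56.3411
row 5: Σ corner-gray over 7 cells = 3669  → 55.1682
row 6: Σ corner-gray over 7 cells = 3309  → 49.7552
row 7: Σ corner-gray over 7 cells = 3078  → 46.2818
row 8: Σ corner-gray over 7 cells = 4283  → 64.4005
row 9: Σ corner-gray over 7 cells = 4453  → 66.9567
row 10: Σ corner-gray over 7 cells = 3450  → 51.8753
row 11: Σ corner-gray over 7 cells = 3800  → 57.1380
row 12: Σ corner-gray over 7 cells = 3849  → 57.8748
row 13: Σ corner-gray over 7 cells = 2979  → 44.7932
Σ rows: total corner-gray = 52468  → 788.9255 mm³


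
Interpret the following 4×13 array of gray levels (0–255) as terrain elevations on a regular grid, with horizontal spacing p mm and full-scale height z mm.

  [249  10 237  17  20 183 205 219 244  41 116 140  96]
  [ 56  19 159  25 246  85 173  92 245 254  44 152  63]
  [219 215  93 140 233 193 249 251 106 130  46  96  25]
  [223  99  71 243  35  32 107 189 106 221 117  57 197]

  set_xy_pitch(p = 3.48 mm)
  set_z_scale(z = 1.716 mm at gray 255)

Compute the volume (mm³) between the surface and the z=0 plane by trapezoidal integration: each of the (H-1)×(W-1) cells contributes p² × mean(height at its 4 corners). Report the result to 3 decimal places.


405.299

height_mm = gray/255 × 1.716; cell vol = 3.48² × mean(4 corners)
unit = 3.48² × 1.716 / (4×255) = 0.020374 mm³ per gray-sum
row 0: Σ corner-gray over 12 cells = 6316  → 128.6820
row 1: Σ corner-gray over 12 cells = 6855  → 139.6635
row 2: Σ corner-gray over 12 cells = 6722  → 136.9538
Σ rows: total corner-gray = 19893  → 405.2993 mm³


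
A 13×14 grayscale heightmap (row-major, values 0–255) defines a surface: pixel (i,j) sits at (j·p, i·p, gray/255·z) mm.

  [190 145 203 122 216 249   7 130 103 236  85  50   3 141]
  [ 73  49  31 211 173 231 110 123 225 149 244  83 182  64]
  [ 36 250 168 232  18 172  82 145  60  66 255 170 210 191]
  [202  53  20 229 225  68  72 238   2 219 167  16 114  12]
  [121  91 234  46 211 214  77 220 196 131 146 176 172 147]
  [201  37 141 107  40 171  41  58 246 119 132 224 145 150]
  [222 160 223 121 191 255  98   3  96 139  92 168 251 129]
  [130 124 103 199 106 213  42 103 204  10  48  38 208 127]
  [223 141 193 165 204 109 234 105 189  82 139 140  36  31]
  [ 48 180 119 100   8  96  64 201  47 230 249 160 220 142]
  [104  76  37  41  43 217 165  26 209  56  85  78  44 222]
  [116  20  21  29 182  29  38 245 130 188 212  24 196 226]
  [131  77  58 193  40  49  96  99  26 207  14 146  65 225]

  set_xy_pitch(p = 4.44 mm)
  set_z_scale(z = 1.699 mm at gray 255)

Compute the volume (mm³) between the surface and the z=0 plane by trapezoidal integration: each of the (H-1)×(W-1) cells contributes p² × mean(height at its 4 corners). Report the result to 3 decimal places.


2676.025

height_mm = gray/255 × 1.699; cell vol = 4.44² × mean(4 corners)
unit = 4.44² × 1.699 / (4×255) = 0.0328367 mm³ per gray-sum
row 0: Σ corner-gray over 13 cells = 7188  → 236.0300
row 1: Σ corner-gray over 13 cells = 7642  → 250.9379
row 2: Σ corner-gray over 13 cells = 6943  → 227.9850
row 3: Σ corner-gray over 13 cells = 7156  → 234.9792
row 4: Σ corner-gray over 13 cells = 7369  → 241.9734
row 5: Σ corner-gray over 13 cells = 7218  → 237.0151
row 6: Σ corner-gray over 13 cells = 6998  → 229.7910
row 7: Σ corner-gray over 13 cells = 6781  → 222.6655
row 8: Σ corner-gray over 13 cells = 7266  → 238.5913
row 9: Σ corner-gray over 13 cells = 6018  → 197.6111
row 10: Σ corner-gray over 13 cells = 5450  → 178.9599
row 11: Σ corner-gray over 13 cells = 5466  → 179.4853
Σ rows: total corner-gray = 81495  → 2676.0247 mm³


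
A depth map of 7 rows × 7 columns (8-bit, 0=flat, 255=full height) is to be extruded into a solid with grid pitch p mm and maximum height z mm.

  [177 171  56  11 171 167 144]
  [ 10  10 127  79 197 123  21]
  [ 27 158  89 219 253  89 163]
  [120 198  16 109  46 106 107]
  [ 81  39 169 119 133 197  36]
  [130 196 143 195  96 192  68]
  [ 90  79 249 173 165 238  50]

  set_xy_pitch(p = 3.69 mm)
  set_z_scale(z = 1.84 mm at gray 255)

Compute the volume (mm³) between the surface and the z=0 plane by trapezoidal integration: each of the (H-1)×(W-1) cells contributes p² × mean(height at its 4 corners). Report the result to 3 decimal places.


height_mm = gray/255 × 1.84; cell vol = 3.69² × mean(4 corners)
unit = 3.69² × 1.84 / (4×255) = 0.0245624 mm³ per gray-sum
row 0: Σ corner-gray over 6 cells = 2576  → 63.2727
row 1: Σ corner-gray over 6 cells = 2909  → 71.4520
row 2: Σ corner-gray over 6 cells = 2983  → 73.2696
row 3: Σ corner-gray over 6 cells = 2608  → 64.0587
row 4: Σ corner-gray over 6 cells = 3273  → 80.3927
row 5: Σ corner-gray over 6 cells = 3790  → 93.0914
Σ rows: total corner-gray = 18139  → 445.5369 mm³

445.537


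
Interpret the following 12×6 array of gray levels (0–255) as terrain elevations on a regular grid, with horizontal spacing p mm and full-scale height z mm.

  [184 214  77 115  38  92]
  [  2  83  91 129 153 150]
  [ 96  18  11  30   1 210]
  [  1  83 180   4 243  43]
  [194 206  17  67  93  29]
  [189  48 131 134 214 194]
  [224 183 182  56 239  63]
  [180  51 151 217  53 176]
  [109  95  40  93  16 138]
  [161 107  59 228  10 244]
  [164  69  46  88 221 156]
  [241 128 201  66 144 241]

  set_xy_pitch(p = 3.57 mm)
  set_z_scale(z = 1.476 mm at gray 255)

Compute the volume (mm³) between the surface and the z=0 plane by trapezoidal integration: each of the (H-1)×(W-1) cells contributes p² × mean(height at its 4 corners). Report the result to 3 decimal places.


456.086

height_mm = gray/255 × 1.476; cell vol = 3.57² × mean(4 corners)
unit = 3.57² × 1.476 / (4×255) = 0.0184426 mm³ per gray-sum
row 0: Σ corner-gray over 5 cells = 2228  → 41.0902
row 1: Σ corner-gray over 5 cells = 1490  → 27.4795
row 2: Σ corner-gray over 5 cells = 1490  → 27.4795
row 3: Σ corner-gray over 5 cells = 2053  → 37.8627
row 4: Σ corner-gray over 5 cells = 2426  → 44.7418
row 5: Σ corner-gray over 5 cells = 3044  → 56.1393
row 6: Σ corner-gray over 5 cells = 2907  → 53.6127
row 7: Σ corner-gray over 5 cells = 2035  → 37.5307
row 8: Σ corner-gray over 5 cells = 1948  → 35.9262
row 9: Σ corner-gray over 5 cells = 2381  → 43.9119
row 10: Σ corner-gray over 5 cells = 2728  → 50.3115
Σ rows: total corner-gray = 24730  → 456.0860 mm³


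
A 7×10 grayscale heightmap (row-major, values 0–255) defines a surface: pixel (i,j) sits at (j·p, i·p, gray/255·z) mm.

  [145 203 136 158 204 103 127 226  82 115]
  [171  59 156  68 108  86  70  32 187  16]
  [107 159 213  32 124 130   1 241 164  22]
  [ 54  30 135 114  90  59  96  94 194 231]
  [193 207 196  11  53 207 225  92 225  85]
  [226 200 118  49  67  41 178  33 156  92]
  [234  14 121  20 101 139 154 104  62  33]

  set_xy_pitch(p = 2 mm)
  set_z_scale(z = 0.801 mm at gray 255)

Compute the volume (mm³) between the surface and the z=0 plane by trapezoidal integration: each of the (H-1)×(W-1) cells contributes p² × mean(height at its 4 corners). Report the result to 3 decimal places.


height_mm = gray/255 × 0.801; cell vol = 2² × mean(4 corners)
unit = 2² × 0.801 / (4×255) = 0.00314118 mm³ per gray-sum
row 0: Σ corner-gray over 9 cells = 4457  → 14.0002
row 1: Σ corner-gray over 9 cells = 3976  → 12.4893
row 2: Σ corner-gray over 9 cells = 4166  → 13.0861
row 3: Σ corner-gray over 9 cells = 4619  → 14.5091
row 4: Σ corner-gray over 9 cells = 4712  → 14.8012
row 5: Σ corner-gray over 9 cells = 3699  → 11.6192
Σ rows: total corner-gray = 25629  → 80.5052 mm³

80.505


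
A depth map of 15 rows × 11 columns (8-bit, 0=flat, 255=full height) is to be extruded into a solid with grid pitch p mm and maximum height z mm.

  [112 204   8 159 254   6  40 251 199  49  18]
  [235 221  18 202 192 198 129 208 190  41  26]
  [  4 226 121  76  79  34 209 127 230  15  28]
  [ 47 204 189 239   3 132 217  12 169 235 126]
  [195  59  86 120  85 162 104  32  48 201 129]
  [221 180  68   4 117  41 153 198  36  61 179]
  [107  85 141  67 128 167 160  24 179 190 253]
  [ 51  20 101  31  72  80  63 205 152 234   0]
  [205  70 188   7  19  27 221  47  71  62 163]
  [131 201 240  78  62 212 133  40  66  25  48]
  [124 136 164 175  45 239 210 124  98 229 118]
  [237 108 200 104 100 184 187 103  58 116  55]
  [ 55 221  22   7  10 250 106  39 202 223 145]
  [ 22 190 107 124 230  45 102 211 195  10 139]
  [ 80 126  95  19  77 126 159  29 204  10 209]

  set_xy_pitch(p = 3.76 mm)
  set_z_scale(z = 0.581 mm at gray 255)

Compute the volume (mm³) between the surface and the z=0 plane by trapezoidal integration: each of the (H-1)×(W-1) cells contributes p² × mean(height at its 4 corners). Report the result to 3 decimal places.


height_mm = gray/255 × 0.581; cell vol = 3.76² × mean(4 corners)
unit = 3.76² × 0.581 / (4×255) = 0.00805289 mm³ per gray-sum
row 0: Σ corner-gray over 10 cells = 5529  → 44.5244
row 1: Σ corner-gray over 10 cells = 5325  → 42.8816
row 2: Σ corner-gray over 10 cells = 5239  → 42.1891
row 3: Σ corner-gray over 10 cells = 5091  → 40.9973
row 4: Σ corner-gray over 10 cells = 4234  → 34.0959
row 5: Σ corner-gray over 10 cells = 4758  → 38.3156
row 6: Σ corner-gray over 10 cells = 4609  → 37.1158
row 7: Σ corner-gray over 10 cells = 3759  → 30.2708
row 8: Σ corner-gray over 10 cells = 4085  → 32.8960
row 9: Σ corner-gray over 10 cells = 5375  → 43.2843
row 10: Σ corner-gray over 10 cells = 5694  → 45.8531
row 11: Σ corner-gray over 10 cells = 4972  → 40.0390
row 12: Σ corner-gray over 10 cells = 4949  → 39.8537
row 13: Σ corner-gray over 10 cells = 4568  → 36.7856
Σ rows: total corner-gray = 68187  → 549.1023 mm³

549.102


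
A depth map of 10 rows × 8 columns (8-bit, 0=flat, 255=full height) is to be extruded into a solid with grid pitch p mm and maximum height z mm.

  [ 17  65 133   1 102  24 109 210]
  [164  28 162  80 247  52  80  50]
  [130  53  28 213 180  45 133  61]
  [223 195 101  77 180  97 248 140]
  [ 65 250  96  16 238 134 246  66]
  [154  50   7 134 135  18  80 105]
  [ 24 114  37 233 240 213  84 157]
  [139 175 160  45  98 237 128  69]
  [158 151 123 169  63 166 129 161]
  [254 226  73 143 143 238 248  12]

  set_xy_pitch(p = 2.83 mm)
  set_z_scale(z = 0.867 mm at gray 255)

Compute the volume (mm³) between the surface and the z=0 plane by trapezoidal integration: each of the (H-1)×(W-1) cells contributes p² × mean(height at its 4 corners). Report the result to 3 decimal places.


height_mm = gray/255 × 0.867; cell vol = 2.83² × mean(4 corners)
unit = 2.83² × 0.867 / (4×255) = 0.00680756 mm³ per gray-sum
row 0: Σ corner-gray over 7 cells = 2607  → 17.7473
row 1: Σ corner-gray over 7 cells = 3007  → 20.4703
row 2: Σ corner-gray over 7 cells = 3654  → 24.8748
row 3: Σ corner-gray over 7 cells = 4250  → 28.9322
row 4: Σ corner-gray over 7 cells = 3198  → 21.7706
row 5: Σ corner-gray over 7 cells = 3130  → 21.3077
row 6: Σ corner-gray over 7 cells = 3917  → 26.6652
row 7: Σ corner-gray over 7 cells = 3815  → 25.9709
row 8: Σ corner-gray over 7 cells = 4329  → 29.4699
Σ rows: total corner-gray = 31907  → 217.2090 mm³

217.209


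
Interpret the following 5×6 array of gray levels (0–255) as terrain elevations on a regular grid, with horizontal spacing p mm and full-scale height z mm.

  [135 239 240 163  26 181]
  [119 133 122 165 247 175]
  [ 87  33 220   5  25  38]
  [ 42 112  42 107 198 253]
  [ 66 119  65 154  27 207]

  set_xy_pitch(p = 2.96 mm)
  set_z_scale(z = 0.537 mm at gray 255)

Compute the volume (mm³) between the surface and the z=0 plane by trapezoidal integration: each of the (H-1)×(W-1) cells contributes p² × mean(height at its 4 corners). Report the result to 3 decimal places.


height_mm = gray/255 × 0.537; cell vol = 2.96² × mean(4 corners)
unit = 2.96² × 0.537 / (4×255) = 0.00461272 mm³ per gray-sum
row 0: Σ corner-gray over 5 cells = 3280  → 15.1297
row 1: Σ corner-gray over 5 cells = 2319  → 10.6969
row 2: Σ corner-gray over 5 cells = 1904  → 8.7826
row 3: Σ corner-gray over 5 cells = 2216  → 10.2218
Σ rows: total corner-gray = 9719  → 44.8311 mm³

44.831


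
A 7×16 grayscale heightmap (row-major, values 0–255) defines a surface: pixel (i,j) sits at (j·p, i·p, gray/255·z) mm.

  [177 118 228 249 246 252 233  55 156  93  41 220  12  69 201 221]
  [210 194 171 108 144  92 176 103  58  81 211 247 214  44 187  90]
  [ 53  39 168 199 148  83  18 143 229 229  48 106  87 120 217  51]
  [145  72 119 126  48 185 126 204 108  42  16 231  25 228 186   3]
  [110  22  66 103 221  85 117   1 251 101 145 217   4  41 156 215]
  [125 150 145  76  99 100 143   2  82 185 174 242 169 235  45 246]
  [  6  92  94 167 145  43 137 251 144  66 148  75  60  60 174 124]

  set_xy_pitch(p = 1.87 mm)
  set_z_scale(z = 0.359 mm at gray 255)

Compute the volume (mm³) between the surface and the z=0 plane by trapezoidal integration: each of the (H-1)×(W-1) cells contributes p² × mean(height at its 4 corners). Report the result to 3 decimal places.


height_mm = gray/255 × 0.359; cell vol = 1.87² × mean(4 corners)
unit = 1.87² × 0.359 / (4×255) = 0.00123077 mm³ per gray-sum
row 0: Σ corner-gray over 15 cells = 9104  → 11.2049
row 1: Σ corner-gray over 15 cells = 8132  → 10.0086
row 2: Σ corner-gray over 15 cells = 7352  → 9.0486
row 3: Σ corner-gray over 15 cells = 6965  → 8.5723
row 4: Σ corner-gray over 15 cells = 7450  → 9.1692
row 5: Σ corner-gray over 15 cells = 7507  → 9.2394
Σ rows: total corner-gray = 46510  → 57.2432 mm³

57.243


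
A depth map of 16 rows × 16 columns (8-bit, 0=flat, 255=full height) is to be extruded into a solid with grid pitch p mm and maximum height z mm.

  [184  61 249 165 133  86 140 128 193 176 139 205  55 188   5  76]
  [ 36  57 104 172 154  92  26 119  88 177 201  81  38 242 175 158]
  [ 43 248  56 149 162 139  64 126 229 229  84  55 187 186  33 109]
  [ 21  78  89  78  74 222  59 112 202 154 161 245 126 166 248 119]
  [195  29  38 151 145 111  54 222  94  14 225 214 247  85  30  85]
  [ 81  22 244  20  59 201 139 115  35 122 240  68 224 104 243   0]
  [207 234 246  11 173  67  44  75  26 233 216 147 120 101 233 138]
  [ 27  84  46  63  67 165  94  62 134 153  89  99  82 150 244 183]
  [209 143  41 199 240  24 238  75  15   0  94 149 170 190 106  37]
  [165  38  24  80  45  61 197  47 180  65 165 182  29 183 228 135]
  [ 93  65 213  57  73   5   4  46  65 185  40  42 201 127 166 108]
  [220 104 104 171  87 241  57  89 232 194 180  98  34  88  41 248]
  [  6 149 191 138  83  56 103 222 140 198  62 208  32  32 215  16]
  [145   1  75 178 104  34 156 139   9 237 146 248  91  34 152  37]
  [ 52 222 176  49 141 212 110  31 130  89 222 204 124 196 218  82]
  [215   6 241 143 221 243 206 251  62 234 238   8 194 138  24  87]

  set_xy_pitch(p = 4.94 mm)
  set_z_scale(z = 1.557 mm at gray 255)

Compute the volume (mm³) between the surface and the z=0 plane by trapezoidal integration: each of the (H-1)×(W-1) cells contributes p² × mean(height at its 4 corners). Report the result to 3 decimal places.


4186.757

height_mm = gray/255 × 1.557; cell vol = 4.94² × mean(4 corners)
unit = 4.94² × 1.557 / (4×255) = 0.0372514 mm³ per gray-sum
row 0: Σ corner-gray over 15 cells = 7752  → 288.7727
row 1: Σ corner-gray over 15 cells = 7692  → 286.5376
row 2: Σ corner-gray over 15 cells = 8214  → 305.9828
row 3: Σ corner-gray over 15 cells = 7766  → 289.2942
row 4: Σ corner-gray over 15 cells = 7351  → 273.8349
row 5: Σ corner-gray over 15 cells = 7950  → 296.1485
row 6: Σ corner-gray over 15 cells = 7471  → 278.3050
row 7: Σ corner-gray over 15 cells = 6888  → 256.5875
row 8: Σ corner-gray over 15 cells = 6962  → 259.3441
row 9: Σ corner-gray over 15 cells = 6127  → 228.2392
row 10: Σ corner-gray over 15 cells = 6687  → 249.1000
row 11: Σ corner-gray over 15 cells = 7588  → 282.6635
row 12: Σ corner-gray over 15 cells = 7070  → 263.3672
row 13: Σ corner-gray over 15 cells = 7772  → 289.5177
row 14: Σ corner-gray over 15 cells = 9102  → 339.0620
Σ rows: total corner-gray = 112392  → 4186.7568 mm³


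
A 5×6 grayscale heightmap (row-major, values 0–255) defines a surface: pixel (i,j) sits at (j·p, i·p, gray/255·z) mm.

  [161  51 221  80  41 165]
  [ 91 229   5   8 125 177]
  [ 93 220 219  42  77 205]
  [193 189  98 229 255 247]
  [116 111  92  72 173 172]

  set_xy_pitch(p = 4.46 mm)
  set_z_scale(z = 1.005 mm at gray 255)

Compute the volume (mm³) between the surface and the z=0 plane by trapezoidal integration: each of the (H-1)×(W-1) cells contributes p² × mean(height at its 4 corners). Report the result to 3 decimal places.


217.393

height_mm = gray/255 × 1.005; cell vol = 4.46² × mean(4 corners)
unit = 4.46² × 1.005 / (4×255) = 0.0195991 mm³ per gray-sum
row 0: Σ corner-gray over 5 cells = 2114  → 41.4324
row 1: Σ corner-gray over 5 cells = 2416  → 47.3514
row 2: Σ corner-gray over 5 cells = 3396  → 66.5585
row 3: Σ corner-gray over 5 cells = 3166  → 62.0507
Σ rows: total corner-gray = 11092  → 217.3930 mm³


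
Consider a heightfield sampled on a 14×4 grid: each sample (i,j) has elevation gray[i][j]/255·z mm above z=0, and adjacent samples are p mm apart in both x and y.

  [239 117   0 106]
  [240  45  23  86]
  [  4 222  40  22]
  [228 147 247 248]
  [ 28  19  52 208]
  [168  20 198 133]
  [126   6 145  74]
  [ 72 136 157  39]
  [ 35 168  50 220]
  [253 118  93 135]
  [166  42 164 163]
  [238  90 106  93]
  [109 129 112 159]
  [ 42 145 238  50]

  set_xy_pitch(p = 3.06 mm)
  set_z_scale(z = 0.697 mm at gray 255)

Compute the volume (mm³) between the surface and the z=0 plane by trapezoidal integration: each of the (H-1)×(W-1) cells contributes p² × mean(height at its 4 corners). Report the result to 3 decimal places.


height_mm = gray/255 × 0.697; cell vol = 3.06² × mean(4 corners)
unit = 3.06² × 0.697 / (4×255) = 0.00639846 mm³ per gray-sum
row 0: Σ corner-gray over 3 cells = 1041  → 6.6608
row 1: Σ corner-gray over 3 cells = 1012  → 6.4752
row 2: Σ corner-gray over 3 cells = 1814  → 11.6068
row 3: Σ corner-gray over 3 cells = 1642  → 10.5063
row 4: Σ corner-gray over 3 cells = 1115  → 7.1343
row 5: Σ corner-gray over 3 cells = 1239  → 7.9277
row 6: Σ corner-gray over 3 cells = 1199  → 7.6718
row 7: Σ corner-gray over 3 cells = 1388  → 8.8811
row 8: Σ corner-gray over 3 cells = 1501  → 9.6041
row 9: Σ corner-gray over 3 cells = 1551  → 9.9240
row 10: Σ corner-gray over 3 cells = 1464  → 9.3673
row 11: Σ corner-gray over 3 cells = 1473  → 9.4249
row 12: Σ corner-gray over 3 cells = 1608  → 10.2887
Σ rows: total corner-gray = 18047  → 115.4730 mm³

115.473


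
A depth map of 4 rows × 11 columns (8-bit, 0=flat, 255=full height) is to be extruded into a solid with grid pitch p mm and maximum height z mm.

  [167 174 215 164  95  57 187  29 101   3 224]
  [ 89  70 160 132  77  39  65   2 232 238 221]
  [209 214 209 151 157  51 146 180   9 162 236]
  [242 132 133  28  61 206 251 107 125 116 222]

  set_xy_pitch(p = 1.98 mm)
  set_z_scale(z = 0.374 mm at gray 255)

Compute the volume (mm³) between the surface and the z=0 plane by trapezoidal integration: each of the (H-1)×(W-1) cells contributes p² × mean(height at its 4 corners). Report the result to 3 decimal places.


22.869

height_mm = gray/255 × 0.374; cell vol = 1.98² × mean(4 corners)
unit = 1.98² × 0.374 / (4×255) = 0.00143748 mm³ per gray-sum
row 0: Σ corner-gray over 10 cells = 4781  → 6.8726
row 1: Σ corner-gray over 10 cells = 5343  → 7.6805
row 2: Σ corner-gray over 10 cells = 5785  → 8.3158
Σ rows: total corner-gray = 15909  → 22.8689 mm³


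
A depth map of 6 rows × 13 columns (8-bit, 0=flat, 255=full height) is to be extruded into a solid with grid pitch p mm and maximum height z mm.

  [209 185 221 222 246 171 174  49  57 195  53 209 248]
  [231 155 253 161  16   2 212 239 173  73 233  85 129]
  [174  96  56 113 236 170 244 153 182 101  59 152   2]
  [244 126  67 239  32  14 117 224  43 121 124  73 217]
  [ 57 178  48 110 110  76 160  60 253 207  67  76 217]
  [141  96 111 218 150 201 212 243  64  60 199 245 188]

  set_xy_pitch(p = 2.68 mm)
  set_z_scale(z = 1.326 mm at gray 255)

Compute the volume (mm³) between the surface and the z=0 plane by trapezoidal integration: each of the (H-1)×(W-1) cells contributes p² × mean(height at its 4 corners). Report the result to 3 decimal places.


height_mm = gray/255 × 1.326; cell vol = 2.68² × mean(4 corners)
unit = 2.68² × 1.326 / (4×255) = 0.00933712 mm³ per gray-sum
row 0: Σ corner-gray over 12 cells = 7585  → 70.8221
row 1: Σ corner-gray over 12 cells = 6864  → 64.0900
row 2: Σ corner-gray over 12 cells = 6121  → 57.1525
row 3: Σ corner-gray over 12 cells = 5785  → 54.0152
row 4: Σ corner-gray over 12 cells = 6891  → 64.3421
Σ rows: total corner-gray = 33246  → 310.4219 mm³

310.422


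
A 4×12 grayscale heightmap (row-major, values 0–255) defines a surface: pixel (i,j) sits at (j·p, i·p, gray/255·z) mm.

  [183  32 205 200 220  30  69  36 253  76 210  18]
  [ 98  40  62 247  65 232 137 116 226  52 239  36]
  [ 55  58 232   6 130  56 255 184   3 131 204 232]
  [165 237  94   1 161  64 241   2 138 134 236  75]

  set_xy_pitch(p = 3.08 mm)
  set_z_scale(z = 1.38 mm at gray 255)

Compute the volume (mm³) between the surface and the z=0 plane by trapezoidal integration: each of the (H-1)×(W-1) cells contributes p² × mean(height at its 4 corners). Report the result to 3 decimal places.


221.537

height_mm = gray/255 × 1.38; cell vol = 3.08² × mean(4 corners)
unit = 3.08² × 1.38 / (4×255) = 0.0128345 mm³ per gray-sum
row 0: Σ corner-gray over 11 cells = 5829  → 74.8125
row 1: Σ corner-gray over 11 cells = 5771  → 74.0681
row 2: Σ corner-gray over 11 cells = 5661  → 72.6563
Σ rows: total corner-gray = 17261  → 221.5370 mm³


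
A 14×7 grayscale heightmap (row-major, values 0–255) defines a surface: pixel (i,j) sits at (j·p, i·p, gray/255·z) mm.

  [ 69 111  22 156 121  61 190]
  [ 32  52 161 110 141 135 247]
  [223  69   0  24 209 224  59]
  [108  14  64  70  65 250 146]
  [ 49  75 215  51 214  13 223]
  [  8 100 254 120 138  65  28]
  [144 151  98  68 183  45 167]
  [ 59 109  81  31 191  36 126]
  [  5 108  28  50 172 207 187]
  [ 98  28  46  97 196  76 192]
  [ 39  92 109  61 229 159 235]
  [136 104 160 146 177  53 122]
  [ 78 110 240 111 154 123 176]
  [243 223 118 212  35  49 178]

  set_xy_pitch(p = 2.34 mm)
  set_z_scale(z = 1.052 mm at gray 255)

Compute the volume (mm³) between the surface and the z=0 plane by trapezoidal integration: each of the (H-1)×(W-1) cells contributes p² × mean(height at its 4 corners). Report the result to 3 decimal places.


203.972

height_mm = gray/255 × 1.052; cell vol = 2.34² × mean(4 corners)
unit = 2.34² × 1.052 / (4×255) = 0.00564738 mm³ per gray-sum
row 0: Σ corner-gray over 6 cells = 2678  → 15.1237
row 1: Σ corner-gray over 6 cells = 2811  → 15.8748
row 2: Σ corner-gray over 6 cells = 2514  → 14.1975
row 3: Σ corner-gray over 6 cells = 2588  → 14.6154
row 4: Σ corner-gray over 6 cells = 2798  → 15.8014
row 5: Σ corner-gray over 6 cells = 2791  → 15.7618
row 6: Σ corner-gray over 6 cells = 2482  → 14.0168
row 7: Σ corner-gray over 6 cells = 2403  → 13.5707
row 8: Σ corner-gray over 6 cells = 2498  → 14.1072
row 9: Σ corner-gray over 6 cells = 2750  → 15.5303
row 10: Σ corner-gray over 6 cells = 3112  → 17.5747
row 11: Σ corner-gray over 6 cells = 3268  → 18.4556
row 12: Σ corner-gray over 6 cells = 3425  → 19.3423
Σ rows: total corner-gray = 36118  → 203.9722 mm³


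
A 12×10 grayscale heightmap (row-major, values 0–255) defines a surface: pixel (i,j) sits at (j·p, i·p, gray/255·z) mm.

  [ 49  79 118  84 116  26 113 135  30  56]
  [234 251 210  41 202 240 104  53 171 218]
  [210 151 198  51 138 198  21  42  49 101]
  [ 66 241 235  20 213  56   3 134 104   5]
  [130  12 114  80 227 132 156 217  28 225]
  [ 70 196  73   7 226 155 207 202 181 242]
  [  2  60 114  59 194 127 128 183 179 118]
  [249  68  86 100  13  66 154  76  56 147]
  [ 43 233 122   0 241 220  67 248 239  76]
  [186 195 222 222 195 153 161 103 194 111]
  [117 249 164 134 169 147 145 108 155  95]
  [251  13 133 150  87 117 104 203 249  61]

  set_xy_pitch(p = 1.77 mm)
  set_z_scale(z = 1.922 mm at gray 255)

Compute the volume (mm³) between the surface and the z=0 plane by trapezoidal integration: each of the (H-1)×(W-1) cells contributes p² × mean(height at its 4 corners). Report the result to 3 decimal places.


height_mm = gray/255 × 1.922; cell vol = 1.77² × mean(4 corners)
unit = 1.77² × 1.922 / (4×255) = 0.00590337 mm³ per gray-sum
row 0: Σ corner-gray over 9 cells = 4503  → 26.5829
row 1: Σ corner-gray over 9 cells = 5003  → 29.5345
row 2: Σ corner-gray over 9 cells = 4090  → 24.1448
row 3: Σ corner-gray over 9 cells = 4370  → 25.7977
row 4: Σ corner-gray over 9 cells = 5093  → 30.0658
row 5: Σ corner-gray over 9 cells = 5014  → 29.5995
row 6: Σ corner-gray over 9 cells = 3842  → 22.6807
row 7: Σ corner-gray over 9 cells = 4493  → 26.5238
row 8: Σ corner-gray over 9 cells = 6046  → 35.6918
row 9: Σ corner-gray over 9 cells = 5941  → 35.0719
row 10: Σ corner-gray over 9 cells = 5178  → 30.5676
Σ rows: total corner-gray = 53573  → 316.2611 mm³

316.261


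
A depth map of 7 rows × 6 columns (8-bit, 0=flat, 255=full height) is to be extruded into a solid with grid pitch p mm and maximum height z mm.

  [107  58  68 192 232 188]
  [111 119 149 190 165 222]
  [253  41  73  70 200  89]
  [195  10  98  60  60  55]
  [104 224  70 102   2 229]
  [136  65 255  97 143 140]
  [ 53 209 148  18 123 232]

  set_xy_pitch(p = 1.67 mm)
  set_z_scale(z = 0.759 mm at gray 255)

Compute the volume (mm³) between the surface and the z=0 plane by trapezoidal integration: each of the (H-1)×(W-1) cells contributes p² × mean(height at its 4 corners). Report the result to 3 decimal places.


height_mm = gray/255 × 0.759; cell vol = 1.67² × mean(4 corners)
unit = 1.67² × 0.759 / (4×255) = 0.00207527 mm³ per gray-sum
row 0: Σ corner-gray over 5 cells = 2974  → 6.1719
row 1: Σ corner-gray over 5 cells = 2689  → 5.5804
row 2: Σ corner-gray over 5 cells = 1816  → 3.7687
row 3: Σ corner-gray over 5 cells = 1835  → 3.8081
row 4: Σ corner-gray over 5 cells = 2525  → 5.2401
row 5: Σ corner-gray over 5 cells = 2677  → 5.5555
Σ rows: total corner-gray = 14516  → 30.1246 mm³

30.125


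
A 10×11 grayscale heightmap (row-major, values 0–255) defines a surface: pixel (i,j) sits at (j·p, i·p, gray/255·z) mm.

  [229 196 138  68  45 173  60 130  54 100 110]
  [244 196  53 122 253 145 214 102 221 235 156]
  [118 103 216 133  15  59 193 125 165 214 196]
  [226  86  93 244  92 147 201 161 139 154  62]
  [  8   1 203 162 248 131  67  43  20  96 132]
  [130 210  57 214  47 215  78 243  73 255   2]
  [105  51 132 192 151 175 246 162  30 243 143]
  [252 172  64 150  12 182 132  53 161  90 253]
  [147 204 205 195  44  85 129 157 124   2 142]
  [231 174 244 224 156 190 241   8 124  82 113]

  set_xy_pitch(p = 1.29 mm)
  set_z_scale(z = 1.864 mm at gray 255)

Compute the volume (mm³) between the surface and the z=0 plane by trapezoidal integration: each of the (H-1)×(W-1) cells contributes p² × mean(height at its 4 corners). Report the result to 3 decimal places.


height_mm = gray/255 × 1.864; cell vol = 1.29² × mean(4 corners)
unit = 1.29² × 1.864 / (4×255) = 0.00304106 mm³ per gray-sum
row 0: Σ corner-gray over 10 cells = 5749  → 17.4831
row 1: Σ corner-gray over 10 cells = 6242  → 18.9823
row 2: Σ corner-gray over 10 cells = 5682  → 17.2793
row 3: Σ corner-gray over 10 cells = 5004  → 15.2175
row 4: Σ corner-gray over 10 cells = 4998  → 15.1992
row 5: Σ corner-gray over 10 cells = 5928  → 18.0274
row 6: Σ corner-gray over 10 cells = 5549  → 16.8748
row 7: Σ corner-gray over 10 cells = 5116  → 15.5581
row 8: Σ corner-gray over 10 cells = 5809  → 17.6655
Σ rows: total corner-gray = 50077  → 152.2872 mm³

152.287


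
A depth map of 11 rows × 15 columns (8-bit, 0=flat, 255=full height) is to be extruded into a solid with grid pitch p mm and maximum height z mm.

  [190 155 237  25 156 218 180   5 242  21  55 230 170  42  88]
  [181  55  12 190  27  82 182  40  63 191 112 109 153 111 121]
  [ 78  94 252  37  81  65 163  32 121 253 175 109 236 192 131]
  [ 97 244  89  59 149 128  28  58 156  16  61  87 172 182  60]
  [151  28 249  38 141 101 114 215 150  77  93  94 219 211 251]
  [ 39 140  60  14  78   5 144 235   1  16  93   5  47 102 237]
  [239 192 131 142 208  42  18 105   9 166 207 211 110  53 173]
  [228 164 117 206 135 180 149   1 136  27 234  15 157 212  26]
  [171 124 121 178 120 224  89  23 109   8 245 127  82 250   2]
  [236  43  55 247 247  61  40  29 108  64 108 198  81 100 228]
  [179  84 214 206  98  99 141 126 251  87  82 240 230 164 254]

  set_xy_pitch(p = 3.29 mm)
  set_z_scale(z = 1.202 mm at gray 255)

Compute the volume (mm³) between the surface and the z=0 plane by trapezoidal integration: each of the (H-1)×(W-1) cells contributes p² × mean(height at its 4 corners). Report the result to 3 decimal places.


868.660

height_mm = gray/255 × 1.202; cell vol = 3.29² × mean(4 corners)
unit = 3.29² × 1.202 / (4×255) = 0.0127555 mm³ per gray-sum
row 0: Σ corner-gray over 14 cells = 6706  → 85.5381
row 1: Σ corner-gray over 14 cells = 6785  → 86.5458
row 2: Σ corner-gray over 14 cells = 6844  → 87.2984
row 3: Σ corner-gray over 14 cells = 6877  → 87.7193
row 4: Σ corner-gray over 14 cells = 6018  → 76.7624
row 5: Σ corner-gray over 14 cells = 5756  → 73.4204
row 6: Σ corner-gray over 14 cells = 7320  → 93.3700
row 7: Σ corner-gray over 14 cells = 7293  → 93.0256
row 8: Σ corner-gray over 14 cells = 6799  → 86.7244
row 9: Σ corner-gray over 14 cells = 7703  → 98.2553
Σ rows: total corner-gray = 68101  → 868.6595 mm³


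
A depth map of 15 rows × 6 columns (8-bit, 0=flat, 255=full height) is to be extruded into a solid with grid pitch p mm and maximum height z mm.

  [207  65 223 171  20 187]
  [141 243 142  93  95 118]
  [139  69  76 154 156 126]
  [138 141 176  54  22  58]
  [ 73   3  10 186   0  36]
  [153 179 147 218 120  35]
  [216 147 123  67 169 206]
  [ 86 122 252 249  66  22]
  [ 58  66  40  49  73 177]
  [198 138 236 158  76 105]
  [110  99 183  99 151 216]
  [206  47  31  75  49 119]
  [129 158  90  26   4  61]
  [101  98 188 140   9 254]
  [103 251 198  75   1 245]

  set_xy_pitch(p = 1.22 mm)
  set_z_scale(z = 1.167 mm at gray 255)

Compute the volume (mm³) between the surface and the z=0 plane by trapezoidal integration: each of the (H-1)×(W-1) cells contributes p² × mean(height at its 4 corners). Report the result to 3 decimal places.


55.106

height_mm = gray/255 × 1.167; cell vol = 1.22² × mean(4 corners)
unit = 1.22² × 1.167 / (4×255) = 0.0017029 mm³ per gray-sum
row 0: Σ corner-gray over 5 cells = 2757  → 4.6949
row 1: Σ corner-gray over 5 cells = 2580  → 4.3935
row 2: Σ corner-gray over 5 cells = 2157  → 3.6732
row 3: Σ corner-gray over 5 cells = 1489  → 2.5356
row 4: Σ corner-gray over 5 cells = 2023  → 3.4450
row 5: Σ corner-gray over 5 cells = 2950  → 5.0236
row 6: Σ corner-gray over 5 cells = 2920  → 4.9725
row 7: Σ corner-gray over 5 cells = 2177  → 3.7072
row 8: Σ corner-gray over 5 cells = 2210  → 3.7634
row 9: Σ corner-gray over 5 cells = 2909  → 4.9537
row 10: Σ corner-gray over 5 cells = 2119  → 3.6085
row 11: Σ corner-gray over 5 cells = 1475  → 2.5118
row 12: Σ corner-gray over 5 cells = 1971  → 3.3564
row 13: Σ corner-gray over 5 cells = 2623  → 4.4667
Σ rows: total corner-gray = 32360  → 55.1060 mm³


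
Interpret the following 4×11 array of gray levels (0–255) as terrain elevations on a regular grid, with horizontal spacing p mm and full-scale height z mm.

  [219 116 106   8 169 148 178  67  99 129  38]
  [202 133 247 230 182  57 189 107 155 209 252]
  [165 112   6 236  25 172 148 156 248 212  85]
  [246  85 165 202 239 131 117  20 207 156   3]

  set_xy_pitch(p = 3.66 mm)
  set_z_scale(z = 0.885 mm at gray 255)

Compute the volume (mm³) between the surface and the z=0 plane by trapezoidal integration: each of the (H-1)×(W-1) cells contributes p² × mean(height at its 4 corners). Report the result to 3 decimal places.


207.976

height_mm = gray/255 × 0.885; cell vol = 3.66² × mean(4 corners)
unit = 3.66² × 0.885 / (4×255) = 0.0116227 mm³ per gray-sum
row 0: Σ corner-gray over 10 cells = 5769  → 67.0511
row 1: Σ corner-gray over 10 cells = 6352  → 73.8271
row 2: Σ corner-gray over 10 cells = 5773  → 67.0976
Σ rows: total corner-gray = 17894  → 207.9758 mm³


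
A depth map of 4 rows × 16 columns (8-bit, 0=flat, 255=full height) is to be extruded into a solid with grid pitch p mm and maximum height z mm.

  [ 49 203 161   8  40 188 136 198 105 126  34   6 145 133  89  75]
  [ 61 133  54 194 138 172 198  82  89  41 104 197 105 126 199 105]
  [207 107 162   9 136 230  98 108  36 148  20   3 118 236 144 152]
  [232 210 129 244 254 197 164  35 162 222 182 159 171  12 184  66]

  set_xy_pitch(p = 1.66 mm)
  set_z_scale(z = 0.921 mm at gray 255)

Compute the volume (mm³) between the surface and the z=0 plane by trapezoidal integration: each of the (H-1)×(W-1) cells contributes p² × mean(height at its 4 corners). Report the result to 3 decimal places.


56.765

height_mm = gray/255 × 0.921; cell vol = 1.66² × mean(4 corners)
unit = 1.66² × 0.921 / (4×255) = 0.00248814 mm³ per gray-sum
row 0: Σ corner-gray over 15 cells = 7098  → 17.6609
row 1: Σ corner-gray over 15 cells = 7299  → 18.1610
row 2: Σ corner-gray over 15 cells = 8417  → 20.9427
Σ rows: total corner-gray = 22814  → 56.7645 mm³


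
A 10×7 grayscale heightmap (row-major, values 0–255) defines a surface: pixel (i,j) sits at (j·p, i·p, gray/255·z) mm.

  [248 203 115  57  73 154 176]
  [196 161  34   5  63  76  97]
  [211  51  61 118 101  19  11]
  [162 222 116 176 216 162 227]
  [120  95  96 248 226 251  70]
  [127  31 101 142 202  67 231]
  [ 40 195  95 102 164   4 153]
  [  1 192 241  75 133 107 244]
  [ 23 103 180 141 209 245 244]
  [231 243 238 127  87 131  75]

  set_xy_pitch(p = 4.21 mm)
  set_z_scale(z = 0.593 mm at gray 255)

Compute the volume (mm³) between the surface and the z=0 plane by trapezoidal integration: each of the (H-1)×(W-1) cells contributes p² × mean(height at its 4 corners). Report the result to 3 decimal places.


height_mm = gray/255 × 0.593; cell vol = 4.21² × mean(4 corners)
unit = 4.21² × 0.593 / (4×255) = 0.0103043 mm³ per gray-sum
row 0: Σ corner-gray over 6 cells = 2599  → 26.7809
row 1: Σ corner-gray over 6 cells = 1893  → 19.5060
row 2: Σ corner-gray over 6 cells = 3095  → 31.8918
row 3: Σ corner-gray over 6 cells = 4195  → 43.2266
row 4: Σ corner-gray over 6 cells = 3466  → 35.7147
row 5: Σ corner-gray over 6 cells = 2757  → 28.4090
row 6: Σ corner-gray over 6 cells = 3054  → 31.4693
row 7: Σ corner-gray over 6 cells = 3764  → 38.7854
row 8: Σ corner-gray over 6 cells = 3981  → 41.0214
Σ rows: total corner-gray = 28804  → 296.8052 mm³

296.805


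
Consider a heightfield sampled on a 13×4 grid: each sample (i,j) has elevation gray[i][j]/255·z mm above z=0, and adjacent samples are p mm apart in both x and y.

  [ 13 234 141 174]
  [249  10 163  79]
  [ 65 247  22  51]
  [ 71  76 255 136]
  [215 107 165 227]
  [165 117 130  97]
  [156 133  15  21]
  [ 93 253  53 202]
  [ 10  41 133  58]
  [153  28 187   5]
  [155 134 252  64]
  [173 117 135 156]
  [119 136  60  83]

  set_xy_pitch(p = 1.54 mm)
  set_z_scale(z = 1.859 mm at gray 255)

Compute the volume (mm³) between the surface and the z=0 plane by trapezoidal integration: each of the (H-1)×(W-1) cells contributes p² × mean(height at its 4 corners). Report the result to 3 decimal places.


height_mm = gray/255 × 1.859; cell vol = 1.54² × mean(4 corners)
unit = 1.54² × 1.859 / (4×255) = 0.00432236 mm³ per gray-sum
row 0: Σ corner-gray over 3 cells = 1611  → 6.9633
row 1: Σ corner-gray over 3 cells = 1328  → 5.7401
row 2: Σ corner-gray over 3 cells = 1523  → 6.5830
row 3: Σ corner-gray over 3 cells = 1855  → 8.0180
row 4: Σ corner-gray over 3 cells = 1742  → 7.5295
row 5: Σ corner-gray over 3 cells = 1229  → 5.3122
row 6: Σ corner-gray over 3 cells = 1380  → 5.9649
row 7: Σ corner-gray over 3 cells = 1323  → 5.7185
row 8: Σ corner-gray over 3 cells = 1004  → 4.3396
row 9: Σ corner-gray over 3 cells = 1579  → 6.8250
row 10: Σ corner-gray over 3 cells = 1824  → 7.8840
row 11: Σ corner-gray over 3 cells = 1427  → 6.1680
Σ rows: total corner-gray = 17825  → 77.0460 mm³

77.046


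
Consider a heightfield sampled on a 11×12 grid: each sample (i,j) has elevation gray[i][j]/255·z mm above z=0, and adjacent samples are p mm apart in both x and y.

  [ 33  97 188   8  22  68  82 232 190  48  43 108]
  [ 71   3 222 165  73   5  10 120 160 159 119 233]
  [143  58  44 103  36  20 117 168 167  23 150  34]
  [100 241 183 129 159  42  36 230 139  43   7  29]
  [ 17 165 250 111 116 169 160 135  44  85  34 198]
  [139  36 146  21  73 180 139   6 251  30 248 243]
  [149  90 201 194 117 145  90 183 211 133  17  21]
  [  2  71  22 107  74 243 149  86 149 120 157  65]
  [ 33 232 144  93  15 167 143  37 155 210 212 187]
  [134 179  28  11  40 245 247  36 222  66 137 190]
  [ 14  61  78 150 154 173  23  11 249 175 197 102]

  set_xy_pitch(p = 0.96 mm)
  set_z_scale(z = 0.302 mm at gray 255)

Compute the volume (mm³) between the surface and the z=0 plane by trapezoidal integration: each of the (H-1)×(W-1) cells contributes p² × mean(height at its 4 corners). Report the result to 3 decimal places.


14.070

height_mm = gray/255 × 0.302; cell vol = 0.96² × mean(4 corners)
unit = 0.96² × 0.302 / (4×255) = 0.000272866 mm³ per gray-sum
row 0: Σ corner-gray over 11 cells = 4473  → 1.2205
row 1: Σ corner-gray over 11 cells = 4325  → 1.1801
row 2: Σ corner-gray over 11 cells = 4496  → 1.2268
row 3: Σ corner-gray over 11 cells = 5300  → 1.4462
row 4: Σ corner-gray over 11 cells = 5395  → 1.4721
row 5: Σ corner-gray over 11 cells = 5574  → 1.5210
row 6: Σ corner-gray over 11 cells = 5355  → 1.4612
row 7: Σ corner-gray over 11 cells = 5459  → 1.4896
row 8: Σ corner-gray over 11 cells = 5782  → 1.5777
row 9: Σ corner-gray over 11 cells = 5404  → 1.4746
Σ rows: total corner-gray = 51563  → 14.0698 mm³
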